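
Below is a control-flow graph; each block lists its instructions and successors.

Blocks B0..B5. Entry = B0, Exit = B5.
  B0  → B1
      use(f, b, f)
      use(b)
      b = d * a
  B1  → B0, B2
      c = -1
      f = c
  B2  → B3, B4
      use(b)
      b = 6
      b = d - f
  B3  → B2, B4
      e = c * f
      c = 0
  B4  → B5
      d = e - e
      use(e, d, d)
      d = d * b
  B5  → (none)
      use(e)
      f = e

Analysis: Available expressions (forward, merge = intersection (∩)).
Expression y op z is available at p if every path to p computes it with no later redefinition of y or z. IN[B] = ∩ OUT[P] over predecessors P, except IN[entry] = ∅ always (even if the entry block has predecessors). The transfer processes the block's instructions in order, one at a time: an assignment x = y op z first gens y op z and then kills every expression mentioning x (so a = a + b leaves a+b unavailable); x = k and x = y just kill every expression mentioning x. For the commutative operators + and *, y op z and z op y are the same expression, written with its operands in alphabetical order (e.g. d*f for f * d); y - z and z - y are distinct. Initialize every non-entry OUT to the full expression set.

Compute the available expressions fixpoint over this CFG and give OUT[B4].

Answer: {e-e}

Trace:
Per-block solution:
  B0:  IN={}  OUT={a*d}
  B1:  IN={a*d}  OUT={a*d}
  B2:  IN={a*d}  OUT={a*d, d-f}
  B3:  IN={a*d, d-f}  OUT={a*d, d-f}
  B4:  IN={a*d, d-f}  OUT={e-e}
  B5:  IN={e-e}  OUT={e-e}

Merge at B4: IN[B4] = OUT[B2] ∩ OUT[B3] = {a*d, d-f}
Applying B4's transfer function to that IN value gives OUT[B4] (row B4 above).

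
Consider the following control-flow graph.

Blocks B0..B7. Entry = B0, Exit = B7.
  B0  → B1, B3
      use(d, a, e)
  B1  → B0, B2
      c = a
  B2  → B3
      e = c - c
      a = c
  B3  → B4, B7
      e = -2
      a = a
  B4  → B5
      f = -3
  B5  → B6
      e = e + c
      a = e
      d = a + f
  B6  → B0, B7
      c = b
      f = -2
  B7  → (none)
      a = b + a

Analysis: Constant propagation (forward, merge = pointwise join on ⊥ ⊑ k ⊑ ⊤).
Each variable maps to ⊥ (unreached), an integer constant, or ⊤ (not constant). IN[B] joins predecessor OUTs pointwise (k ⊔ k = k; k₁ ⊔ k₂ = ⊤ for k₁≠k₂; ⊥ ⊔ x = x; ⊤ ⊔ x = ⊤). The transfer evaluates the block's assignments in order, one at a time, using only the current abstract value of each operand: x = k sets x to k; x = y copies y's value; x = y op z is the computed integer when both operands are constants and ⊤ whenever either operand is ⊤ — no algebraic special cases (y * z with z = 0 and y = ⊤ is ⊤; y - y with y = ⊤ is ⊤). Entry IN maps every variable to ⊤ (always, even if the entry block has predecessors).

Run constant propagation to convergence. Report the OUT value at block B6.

Per-block solution:
  B0: | IN=(all ⊤) | OUT=(all ⊤)
  B1: | IN=(all ⊤) | OUT=(all ⊤)
  B2: | IN=(all ⊤) | OUT=(all ⊤)
  B3: | IN=(all ⊤) | OUT={e:-2; rest ⊤}
  B4: | IN={e:-2; rest ⊤} | OUT={e:-2, f:-3; rest ⊤}
  B5: | IN={e:-2, f:-3; rest ⊤} | OUT={f:-3; rest ⊤}
  B6: | IN={f:-3; rest ⊤} | OUT={f:-2; rest ⊤}
  B7: | IN=(all ⊤) | OUT=(all ⊤)

Merge at B6: IN[B6] = OUT[B5] = {a: ⊤, b: ⊤, c: ⊤, d: ⊤, e: ⊤, f: -3}
Applying B6's transfer function to that IN value gives OUT[B6] (row B6 above).

Answer: {a: ⊤, b: ⊤, c: ⊤, d: ⊤, e: ⊤, f: -2}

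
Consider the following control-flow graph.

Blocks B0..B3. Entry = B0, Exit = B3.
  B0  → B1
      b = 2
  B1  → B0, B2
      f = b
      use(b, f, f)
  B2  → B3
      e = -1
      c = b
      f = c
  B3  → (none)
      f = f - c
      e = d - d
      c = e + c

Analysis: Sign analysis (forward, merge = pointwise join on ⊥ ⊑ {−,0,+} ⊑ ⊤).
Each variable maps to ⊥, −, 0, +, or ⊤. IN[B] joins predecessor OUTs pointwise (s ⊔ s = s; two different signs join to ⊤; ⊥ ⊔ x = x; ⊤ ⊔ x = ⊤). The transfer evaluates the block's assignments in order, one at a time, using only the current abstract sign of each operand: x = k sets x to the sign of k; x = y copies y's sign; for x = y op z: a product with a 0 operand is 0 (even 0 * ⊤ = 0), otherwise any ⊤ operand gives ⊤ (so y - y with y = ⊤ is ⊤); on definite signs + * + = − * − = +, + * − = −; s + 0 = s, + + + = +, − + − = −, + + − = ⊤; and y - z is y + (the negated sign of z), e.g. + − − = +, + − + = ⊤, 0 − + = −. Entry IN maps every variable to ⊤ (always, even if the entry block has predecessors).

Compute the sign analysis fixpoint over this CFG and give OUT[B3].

Answer: {a: ⊤, b: +, c: ⊤, d: ⊤, e: ⊤, f: ⊤}

Derivation:
Per-block solution:
  B0: | IN=(all ⊤) | OUT={b:+; rest ⊤}
  B1: | IN={b:+; rest ⊤} | OUT={b:+, f:+; rest ⊤}
  B2: | IN={b:+, f:+; rest ⊤} | OUT={b:+, c:+, e:-, f:+; rest ⊤}
  B3: | IN={b:+, c:+, e:-, f:+; rest ⊤} | OUT={b:+; rest ⊤}

Merge at B3: IN[B3] = OUT[B2] = {a: ⊤, b: +, c: +, d: ⊤, e: -, f: +}
Applying B3's transfer function to that IN value gives OUT[B3] (row B3 above).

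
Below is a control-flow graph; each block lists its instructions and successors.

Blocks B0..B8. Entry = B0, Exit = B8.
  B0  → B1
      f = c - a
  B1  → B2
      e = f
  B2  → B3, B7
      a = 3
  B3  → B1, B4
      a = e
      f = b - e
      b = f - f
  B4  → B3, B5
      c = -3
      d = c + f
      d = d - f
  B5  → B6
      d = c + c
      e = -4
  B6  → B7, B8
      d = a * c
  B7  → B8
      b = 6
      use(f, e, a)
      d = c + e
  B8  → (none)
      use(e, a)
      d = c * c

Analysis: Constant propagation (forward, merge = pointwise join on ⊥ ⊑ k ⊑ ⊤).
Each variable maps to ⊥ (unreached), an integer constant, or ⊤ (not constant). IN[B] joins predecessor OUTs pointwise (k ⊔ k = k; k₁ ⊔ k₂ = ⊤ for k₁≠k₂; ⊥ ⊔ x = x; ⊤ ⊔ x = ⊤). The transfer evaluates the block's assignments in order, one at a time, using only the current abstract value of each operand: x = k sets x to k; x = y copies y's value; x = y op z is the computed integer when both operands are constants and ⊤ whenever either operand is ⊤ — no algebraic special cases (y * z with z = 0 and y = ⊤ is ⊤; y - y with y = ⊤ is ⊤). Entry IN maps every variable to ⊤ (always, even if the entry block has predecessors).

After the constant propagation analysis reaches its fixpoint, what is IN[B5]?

Answer: {a: ⊤, b: ⊤, c: -3, d: ⊤, e: ⊤, f: ⊤}

Trace:
Per-block solution:
  B0:  IN=(all ⊤)  OUT=(all ⊤)
  B1:  IN=(all ⊤)  OUT=(all ⊤)
  B2:  IN=(all ⊤)  OUT={a:3; rest ⊤}
  B3:  IN=(all ⊤)  OUT=(all ⊤)
  B4:  IN=(all ⊤)  OUT={c:-3; rest ⊤}
  B5:  IN={c:-3; rest ⊤}  OUT={c:-3, d:-6, e:-4; rest ⊤}
  B6:  IN={c:-3, d:-6, e:-4; rest ⊤}  OUT={c:-3, e:-4; rest ⊤}
  B7:  IN=(all ⊤)  OUT={b:6; rest ⊤}
  B8:  IN=(all ⊤)  OUT=(all ⊤)

Merge at B5: IN[B5] = OUT[B4] = {a: ⊤, b: ⊤, c: -3, d: ⊤, e: ⊤, f: ⊤}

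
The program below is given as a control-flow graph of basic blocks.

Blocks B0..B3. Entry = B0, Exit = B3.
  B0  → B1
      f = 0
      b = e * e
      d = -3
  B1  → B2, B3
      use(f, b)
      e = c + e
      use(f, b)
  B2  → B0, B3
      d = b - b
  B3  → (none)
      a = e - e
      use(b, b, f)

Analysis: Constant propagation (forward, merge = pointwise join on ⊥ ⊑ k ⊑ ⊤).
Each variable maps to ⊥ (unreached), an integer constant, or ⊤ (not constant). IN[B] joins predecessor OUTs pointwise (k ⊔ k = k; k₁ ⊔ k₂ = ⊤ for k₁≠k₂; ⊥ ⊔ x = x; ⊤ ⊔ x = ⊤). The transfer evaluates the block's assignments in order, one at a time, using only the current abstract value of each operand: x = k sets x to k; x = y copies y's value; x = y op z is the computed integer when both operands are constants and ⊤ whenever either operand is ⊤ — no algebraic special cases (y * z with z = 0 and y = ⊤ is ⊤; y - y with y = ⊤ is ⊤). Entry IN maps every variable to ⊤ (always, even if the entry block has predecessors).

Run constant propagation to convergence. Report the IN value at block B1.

Answer: {a: ⊤, b: ⊤, c: ⊤, d: -3, e: ⊤, f: 0}

Trace:
Fixpoint table:
  B0:   IN=(all ⊤)   OUT={d:-3, f:0; rest ⊤}
  B1:   IN={d:-3, f:0; rest ⊤}   OUT={d:-3, f:0; rest ⊤}
  B2:   IN={d:-3, f:0; rest ⊤}   OUT={f:0; rest ⊤}
  B3:   IN={f:0; rest ⊤}   OUT={f:0; rest ⊤}

Merge at B1: IN[B1] = OUT[B0] = {a: ⊤, b: ⊤, c: ⊤, d: -3, e: ⊤, f: 0}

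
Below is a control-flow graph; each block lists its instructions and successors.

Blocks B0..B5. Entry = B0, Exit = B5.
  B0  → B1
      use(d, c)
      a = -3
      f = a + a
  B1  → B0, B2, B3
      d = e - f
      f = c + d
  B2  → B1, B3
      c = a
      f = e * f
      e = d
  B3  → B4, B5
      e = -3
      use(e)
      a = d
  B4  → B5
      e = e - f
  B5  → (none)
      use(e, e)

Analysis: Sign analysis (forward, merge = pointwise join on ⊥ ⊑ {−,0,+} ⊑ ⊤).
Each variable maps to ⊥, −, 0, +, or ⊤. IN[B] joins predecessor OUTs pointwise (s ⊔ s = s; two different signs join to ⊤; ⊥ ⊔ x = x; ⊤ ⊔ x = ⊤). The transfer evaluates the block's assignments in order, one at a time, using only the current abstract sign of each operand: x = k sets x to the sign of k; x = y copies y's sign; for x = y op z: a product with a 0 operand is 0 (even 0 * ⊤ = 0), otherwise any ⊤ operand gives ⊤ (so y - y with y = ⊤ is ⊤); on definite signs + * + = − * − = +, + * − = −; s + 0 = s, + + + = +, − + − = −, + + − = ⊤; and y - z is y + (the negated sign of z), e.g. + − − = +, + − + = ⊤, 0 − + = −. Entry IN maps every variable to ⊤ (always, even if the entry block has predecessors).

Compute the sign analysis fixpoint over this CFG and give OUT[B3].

Answer: {a: ⊤, b: ⊤, c: ⊤, d: ⊤, e: -, f: ⊤}

Trace:
Per-block solution:
  B0:  IN=(all ⊤)  OUT={a:-, f:-; rest ⊤}
  B1:  IN={a:-; rest ⊤}  OUT={a:-; rest ⊤}
  B2:  IN={a:-; rest ⊤}  OUT={a:-, c:-; rest ⊤}
  B3:  IN={a:-; rest ⊤}  OUT={e:-; rest ⊤}
  B4:  IN={e:-; rest ⊤}  OUT=(all ⊤)
  B5:  IN=(all ⊤)  OUT=(all ⊤)

Merge at B3: IN[B3] = OUT[B1] ⊔ OUT[B2] = {a: -, b: ⊤, c: ⊤, d: ⊤, e: ⊤, f: ⊤}
Applying B3's transfer function to that IN value gives OUT[B3] (row B3 above).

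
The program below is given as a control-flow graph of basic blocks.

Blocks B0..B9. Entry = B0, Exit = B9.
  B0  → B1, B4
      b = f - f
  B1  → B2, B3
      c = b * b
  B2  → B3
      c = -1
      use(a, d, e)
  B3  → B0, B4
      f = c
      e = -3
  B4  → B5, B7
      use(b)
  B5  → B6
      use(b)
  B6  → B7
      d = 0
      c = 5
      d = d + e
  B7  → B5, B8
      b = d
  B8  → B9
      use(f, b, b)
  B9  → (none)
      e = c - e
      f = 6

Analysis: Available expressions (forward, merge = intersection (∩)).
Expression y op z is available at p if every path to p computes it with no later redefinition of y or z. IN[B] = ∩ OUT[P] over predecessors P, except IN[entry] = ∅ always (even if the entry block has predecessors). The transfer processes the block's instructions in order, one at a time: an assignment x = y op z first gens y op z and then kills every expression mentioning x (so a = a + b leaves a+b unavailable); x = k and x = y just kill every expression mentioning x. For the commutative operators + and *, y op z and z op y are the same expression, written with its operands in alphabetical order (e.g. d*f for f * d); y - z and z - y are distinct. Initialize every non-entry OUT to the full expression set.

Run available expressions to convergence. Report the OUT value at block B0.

Answer: {f-f}

Trace:
Per-block solution:
  B0: | IN={} | OUT={f-f}
  B1: | IN={f-f} | OUT={b*b, f-f}
  B2: | IN={b*b, f-f} | OUT={b*b, f-f}
  B3: | IN={b*b, f-f} | OUT={b*b}
  B4: | IN={} | OUT={}
  B5: | IN={} | OUT={}
  B6: | IN={} | OUT={}
  B7: | IN={} | OUT={}
  B8: | IN={} | OUT={}
  B9: | IN={} | OUT={}

Merge at B0 (entry node, so the boundary value {} is joined with the incoming edge(s)): IN[B0] = {} ∩ OUT[B3] = {}
Applying B0's transfer function to that IN value gives OUT[B0] (row B0 above).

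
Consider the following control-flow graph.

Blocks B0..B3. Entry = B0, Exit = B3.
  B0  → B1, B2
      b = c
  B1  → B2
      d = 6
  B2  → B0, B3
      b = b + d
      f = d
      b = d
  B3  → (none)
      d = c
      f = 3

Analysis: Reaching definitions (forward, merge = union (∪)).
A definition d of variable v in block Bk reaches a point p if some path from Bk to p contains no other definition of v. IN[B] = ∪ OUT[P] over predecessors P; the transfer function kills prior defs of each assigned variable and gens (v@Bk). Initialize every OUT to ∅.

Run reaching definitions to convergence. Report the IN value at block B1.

Answer: {b@B0, d@B1, f@B2}

Trace:
Converged values:
  B0:   IN={b@B2, d@B1, f@B2}   OUT={b@B0, d@B1, f@B2}
  B1:   IN={b@B0, d@B1, f@B2}   OUT={b@B0, d@B1, f@B2}
  B2:   IN={b@B0, d@B1, f@B2}   OUT={b@B2, d@B1, f@B2}
  B3:   IN={b@B2, d@B1, f@B2}   OUT={b@B2, d@B3, f@B3}

Merge at B1: IN[B1] = OUT[B0] = {b@B0, d@B1, f@B2}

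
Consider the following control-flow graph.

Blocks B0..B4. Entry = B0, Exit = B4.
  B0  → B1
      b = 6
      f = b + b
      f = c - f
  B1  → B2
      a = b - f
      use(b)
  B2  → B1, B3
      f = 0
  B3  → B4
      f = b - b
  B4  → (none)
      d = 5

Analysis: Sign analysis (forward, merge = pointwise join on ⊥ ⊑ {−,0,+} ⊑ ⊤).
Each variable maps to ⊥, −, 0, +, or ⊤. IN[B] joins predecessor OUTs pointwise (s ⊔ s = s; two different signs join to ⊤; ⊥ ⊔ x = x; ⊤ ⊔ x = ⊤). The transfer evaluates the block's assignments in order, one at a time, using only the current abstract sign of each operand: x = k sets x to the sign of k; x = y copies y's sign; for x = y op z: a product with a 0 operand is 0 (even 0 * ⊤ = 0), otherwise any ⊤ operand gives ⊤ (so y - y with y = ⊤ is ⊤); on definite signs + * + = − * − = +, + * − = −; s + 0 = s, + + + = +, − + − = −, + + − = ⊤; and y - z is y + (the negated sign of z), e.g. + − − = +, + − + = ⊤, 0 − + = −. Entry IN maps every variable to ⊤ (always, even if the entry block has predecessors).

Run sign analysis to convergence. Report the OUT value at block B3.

Per-block solution:
  B0: | IN=(all ⊤) | OUT={b:+; rest ⊤}
  B1: | IN={b:+; rest ⊤} | OUT={b:+; rest ⊤}
  B2: | IN={b:+; rest ⊤} | OUT={b:+, f:0; rest ⊤}
  B3: | IN={b:+, f:0; rest ⊤} | OUT={b:+; rest ⊤}
  B4: | IN={b:+; rest ⊤} | OUT={b:+, d:+; rest ⊤}

Merge at B3: IN[B3] = OUT[B2] = {a: ⊤, b: +, c: ⊤, d: ⊤, e: ⊤, f: 0}
Applying B3's transfer function to that IN value gives OUT[B3] (row B3 above).

Answer: {a: ⊤, b: +, c: ⊤, d: ⊤, e: ⊤, f: ⊤}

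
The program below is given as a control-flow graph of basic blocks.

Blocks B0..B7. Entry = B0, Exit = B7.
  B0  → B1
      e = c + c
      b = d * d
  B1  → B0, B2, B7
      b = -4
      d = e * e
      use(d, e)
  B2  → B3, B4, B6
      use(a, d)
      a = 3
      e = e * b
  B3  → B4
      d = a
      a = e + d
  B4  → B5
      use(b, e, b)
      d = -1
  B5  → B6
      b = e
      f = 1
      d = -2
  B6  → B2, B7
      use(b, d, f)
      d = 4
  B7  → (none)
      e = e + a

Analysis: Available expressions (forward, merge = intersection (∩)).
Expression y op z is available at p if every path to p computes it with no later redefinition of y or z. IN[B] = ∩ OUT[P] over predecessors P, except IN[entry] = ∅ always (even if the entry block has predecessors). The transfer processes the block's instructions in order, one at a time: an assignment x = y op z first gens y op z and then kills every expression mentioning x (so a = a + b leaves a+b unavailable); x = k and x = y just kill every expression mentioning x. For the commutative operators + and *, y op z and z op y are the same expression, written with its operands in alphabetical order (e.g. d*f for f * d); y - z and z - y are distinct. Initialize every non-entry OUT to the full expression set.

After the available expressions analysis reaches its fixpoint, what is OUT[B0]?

Fixpoint table:
  B0: | IN={} | OUT={c+c, d*d}
  B1: | IN={c+c, d*d} | OUT={c+c, e*e}
  B2: | IN={c+c} | OUT={c+c}
  B3: | IN={c+c} | OUT={c+c, d+e}
  B4: | IN={c+c} | OUT={c+c}
  B5: | IN={c+c} | OUT={c+c}
  B6: | IN={c+c} | OUT={c+c}
  B7: | IN={c+c} | OUT={c+c}

Merge at B0 (entry node, so the boundary value {} is joined with the incoming edge(s)): IN[B0] = {} ∩ OUT[B1] = {}
Applying B0's transfer function to that IN value gives OUT[B0] (row B0 above).

Answer: {c+c, d*d}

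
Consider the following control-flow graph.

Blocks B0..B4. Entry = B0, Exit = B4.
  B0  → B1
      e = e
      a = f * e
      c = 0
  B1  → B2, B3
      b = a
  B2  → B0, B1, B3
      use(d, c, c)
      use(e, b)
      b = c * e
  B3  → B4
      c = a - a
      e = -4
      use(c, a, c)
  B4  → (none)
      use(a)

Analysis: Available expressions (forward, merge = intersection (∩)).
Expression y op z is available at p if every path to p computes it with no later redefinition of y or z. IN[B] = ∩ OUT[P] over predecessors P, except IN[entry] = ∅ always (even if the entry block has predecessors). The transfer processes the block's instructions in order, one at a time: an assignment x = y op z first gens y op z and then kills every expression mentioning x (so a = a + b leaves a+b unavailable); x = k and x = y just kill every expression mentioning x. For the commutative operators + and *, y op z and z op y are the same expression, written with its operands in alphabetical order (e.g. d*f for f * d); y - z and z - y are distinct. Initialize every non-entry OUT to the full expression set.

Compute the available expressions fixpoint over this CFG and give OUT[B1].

Answer: {e*f}

Working:
Per-block solution:
  B0: | IN={} | OUT={e*f}
  B1: | IN={e*f} | OUT={e*f}
  B2: | IN={e*f} | OUT={c*e, e*f}
  B3: | IN={e*f} | OUT={a-a}
  B4: | IN={a-a} | OUT={a-a}

Merge at B1: IN[B1] = OUT[B0] ∩ OUT[B2] = {e*f}
Applying B1's transfer function to that IN value gives OUT[B1] (row B1 above).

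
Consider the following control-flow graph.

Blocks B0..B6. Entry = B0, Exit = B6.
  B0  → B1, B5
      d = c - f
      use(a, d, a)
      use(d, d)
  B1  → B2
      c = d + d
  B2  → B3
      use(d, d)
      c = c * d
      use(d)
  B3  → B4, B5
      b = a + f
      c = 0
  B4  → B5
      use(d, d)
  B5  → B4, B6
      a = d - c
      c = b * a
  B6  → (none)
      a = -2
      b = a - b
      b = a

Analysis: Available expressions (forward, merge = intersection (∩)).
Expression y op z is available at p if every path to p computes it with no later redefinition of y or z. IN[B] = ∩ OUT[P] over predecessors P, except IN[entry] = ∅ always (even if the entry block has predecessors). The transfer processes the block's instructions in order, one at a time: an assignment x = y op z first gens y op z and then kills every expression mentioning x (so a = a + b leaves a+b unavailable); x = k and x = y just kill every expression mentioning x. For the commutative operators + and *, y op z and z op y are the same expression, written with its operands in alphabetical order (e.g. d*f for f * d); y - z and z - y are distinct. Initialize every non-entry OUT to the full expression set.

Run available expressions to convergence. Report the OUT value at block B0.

Fixpoint table:
  B0:  IN={}  OUT={c-f}
  B1:  IN={c-f}  OUT={d+d}
  B2:  IN={d+d}  OUT={d+d}
  B3:  IN={d+d}  OUT={a+f, d+d}
  B4:  IN={}  OUT={}
  B5:  IN={}  OUT={a*b}
  B6:  IN={a*b}  OUT={}

B0 is the boundary node: IN[B0] = {}
Applying B0's transfer function to that IN value gives OUT[B0] (row B0 above).

Answer: {c-f}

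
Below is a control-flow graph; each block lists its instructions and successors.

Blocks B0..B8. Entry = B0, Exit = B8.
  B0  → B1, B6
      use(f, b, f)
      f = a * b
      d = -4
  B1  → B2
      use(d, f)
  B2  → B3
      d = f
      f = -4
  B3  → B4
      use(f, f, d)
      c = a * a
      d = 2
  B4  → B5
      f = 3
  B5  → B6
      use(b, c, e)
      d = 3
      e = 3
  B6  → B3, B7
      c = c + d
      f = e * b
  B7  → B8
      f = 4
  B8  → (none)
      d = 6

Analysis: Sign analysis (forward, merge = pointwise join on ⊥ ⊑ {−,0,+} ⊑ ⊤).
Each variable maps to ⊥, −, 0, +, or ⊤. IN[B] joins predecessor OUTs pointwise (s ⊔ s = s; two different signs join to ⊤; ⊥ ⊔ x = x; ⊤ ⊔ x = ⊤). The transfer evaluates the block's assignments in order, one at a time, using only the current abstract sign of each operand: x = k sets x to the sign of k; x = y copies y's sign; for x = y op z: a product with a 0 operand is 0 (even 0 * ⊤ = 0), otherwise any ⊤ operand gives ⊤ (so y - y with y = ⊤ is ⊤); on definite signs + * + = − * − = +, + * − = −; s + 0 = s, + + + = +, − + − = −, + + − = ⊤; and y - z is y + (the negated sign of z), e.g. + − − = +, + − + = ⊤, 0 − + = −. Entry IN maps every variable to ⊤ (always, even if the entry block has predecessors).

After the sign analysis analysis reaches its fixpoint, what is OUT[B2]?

Answer: {a: ⊤, b: ⊤, c: ⊤, d: ⊤, e: ⊤, f: -}

Working:
Per-block solution:
  B0:  IN=(all ⊤)  OUT={d:-; rest ⊤}
  B1:  IN={d:-; rest ⊤}  OUT={d:-; rest ⊤}
  B2:  IN={d:-; rest ⊤}  OUT={f:-; rest ⊤}
  B3:  IN=(all ⊤)  OUT={d:+; rest ⊤}
  B4:  IN={d:+; rest ⊤}  OUT={d:+, f:+; rest ⊤}
  B5:  IN={d:+, f:+; rest ⊤}  OUT={d:+, e:+, f:+; rest ⊤}
  B6:  IN=(all ⊤)  OUT=(all ⊤)
  B7:  IN=(all ⊤)  OUT={f:+; rest ⊤}
  B8:  IN={f:+; rest ⊤}  OUT={d:+, f:+; rest ⊤}

Merge at B2: IN[B2] = OUT[B1] = {a: ⊤, b: ⊤, c: ⊤, d: -, e: ⊤, f: ⊤}
Applying B2's transfer function to that IN value gives OUT[B2] (row B2 above).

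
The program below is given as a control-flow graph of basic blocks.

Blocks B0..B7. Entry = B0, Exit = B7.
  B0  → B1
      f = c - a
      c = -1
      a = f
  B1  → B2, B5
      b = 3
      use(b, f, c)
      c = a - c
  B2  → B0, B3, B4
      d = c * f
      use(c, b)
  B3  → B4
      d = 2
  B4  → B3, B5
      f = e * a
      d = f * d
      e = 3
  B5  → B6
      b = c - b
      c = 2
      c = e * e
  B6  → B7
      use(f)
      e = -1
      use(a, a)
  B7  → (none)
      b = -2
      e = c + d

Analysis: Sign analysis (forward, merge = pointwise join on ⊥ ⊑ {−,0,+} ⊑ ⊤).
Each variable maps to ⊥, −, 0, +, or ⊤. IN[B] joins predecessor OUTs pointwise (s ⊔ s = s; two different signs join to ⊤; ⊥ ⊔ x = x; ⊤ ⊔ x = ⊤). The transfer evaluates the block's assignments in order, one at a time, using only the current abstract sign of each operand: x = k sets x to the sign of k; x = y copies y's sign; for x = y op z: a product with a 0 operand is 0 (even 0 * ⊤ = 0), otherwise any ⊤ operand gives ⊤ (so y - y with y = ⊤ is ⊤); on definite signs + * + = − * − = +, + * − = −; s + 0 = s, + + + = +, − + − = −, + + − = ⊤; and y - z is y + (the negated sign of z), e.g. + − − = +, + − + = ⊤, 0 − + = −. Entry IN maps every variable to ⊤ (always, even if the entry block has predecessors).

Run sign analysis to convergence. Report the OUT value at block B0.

Fixpoint table:
  B0:  IN=(all ⊤)  OUT={c:-; rest ⊤}
  B1:  IN={c:-; rest ⊤}  OUT={b:+; rest ⊤}
  B2:  IN={b:+; rest ⊤}  OUT={b:+; rest ⊤}
  B3:  IN={b:+; rest ⊤}  OUT={b:+, d:+; rest ⊤}
  B4:  IN={b:+; rest ⊤}  OUT={b:+, e:+; rest ⊤}
  B5:  IN={b:+; rest ⊤}  OUT=(all ⊤)
  B6:  IN=(all ⊤)  OUT={e:-; rest ⊤}
  B7:  IN={e:-; rest ⊤}  OUT={b:-; rest ⊤}

Merge at B0 (entry node, so the boundary value (all ⊤) is joined with the incoming edge(s)): IN[B0] = (all ⊤) ⊔ OUT[B2] = {a: ⊤, b: ⊤, c: ⊤, d: ⊤, e: ⊤, f: ⊤}
Applying B0's transfer function to that IN value gives OUT[B0] (row B0 above).

Answer: {a: ⊤, b: ⊤, c: -, d: ⊤, e: ⊤, f: ⊤}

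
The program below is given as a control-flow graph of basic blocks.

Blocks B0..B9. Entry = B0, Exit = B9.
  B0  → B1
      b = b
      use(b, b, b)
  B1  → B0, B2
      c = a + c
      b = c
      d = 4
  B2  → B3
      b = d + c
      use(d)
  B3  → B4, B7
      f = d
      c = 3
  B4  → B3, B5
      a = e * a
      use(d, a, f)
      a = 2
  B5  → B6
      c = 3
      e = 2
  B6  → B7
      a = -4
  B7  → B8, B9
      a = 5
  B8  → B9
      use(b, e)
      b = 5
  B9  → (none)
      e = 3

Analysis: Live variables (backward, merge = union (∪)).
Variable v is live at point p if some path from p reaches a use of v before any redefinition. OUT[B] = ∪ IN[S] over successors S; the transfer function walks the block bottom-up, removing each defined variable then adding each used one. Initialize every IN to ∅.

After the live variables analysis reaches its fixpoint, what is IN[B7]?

Answer: {b, e}

Trace:
Fixpoint table:
  B0:  IN={a, b, c, e}  OUT={a, c, e}
  B1:  IN={a, c, e}  OUT={a, b, c, d, e}
  B2:  IN={a, c, d, e}  OUT={a, b, d, e}
  B3:  IN={a, b, d, e}  OUT={a, b, d, e, f}
  B4:  IN={a, b, d, e, f}  OUT={a, b, d, e}
  B5:  IN={b}  OUT={b, e}
  B6:  IN={b, e}  OUT={b, e}
  B7:  IN={b, e}  OUT={b, e}
  B8:  IN={b, e}  OUT={}
  B9:  IN={}  OUT={}

Merge at B7: OUT[B7] = IN[B8] ⊔ IN[B9] = {b, e}
Applying B7's transfer function to that OUT value gives IN[B7] (row B7 above).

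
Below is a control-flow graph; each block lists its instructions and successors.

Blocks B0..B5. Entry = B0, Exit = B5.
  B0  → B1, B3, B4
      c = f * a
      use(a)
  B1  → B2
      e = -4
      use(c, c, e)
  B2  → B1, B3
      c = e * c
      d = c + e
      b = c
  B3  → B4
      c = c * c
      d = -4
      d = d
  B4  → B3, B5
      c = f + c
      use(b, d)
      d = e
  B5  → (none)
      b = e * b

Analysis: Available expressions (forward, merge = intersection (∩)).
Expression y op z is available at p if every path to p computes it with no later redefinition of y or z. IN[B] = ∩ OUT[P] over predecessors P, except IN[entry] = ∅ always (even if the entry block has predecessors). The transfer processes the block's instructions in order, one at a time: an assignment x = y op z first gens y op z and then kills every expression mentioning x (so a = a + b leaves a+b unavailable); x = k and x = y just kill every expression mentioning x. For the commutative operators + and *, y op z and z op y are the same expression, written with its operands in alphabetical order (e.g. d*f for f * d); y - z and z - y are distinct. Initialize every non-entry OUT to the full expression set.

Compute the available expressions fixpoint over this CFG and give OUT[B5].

Answer: {a*f}

Derivation:
Converged values:
  B0:  IN={}  OUT={a*f}
  B1:  IN={a*f}  OUT={a*f}
  B2:  IN={a*f}  OUT={a*f, c+e}
  B3:  IN={a*f}  OUT={a*f}
  B4:  IN={a*f}  OUT={a*f}
  B5:  IN={a*f}  OUT={a*f}

Merge at B5: IN[B5] = OUT[B4] = {a*f}
Applying B5's transfer function to that IN value gives OUT[B5] (row B5 above).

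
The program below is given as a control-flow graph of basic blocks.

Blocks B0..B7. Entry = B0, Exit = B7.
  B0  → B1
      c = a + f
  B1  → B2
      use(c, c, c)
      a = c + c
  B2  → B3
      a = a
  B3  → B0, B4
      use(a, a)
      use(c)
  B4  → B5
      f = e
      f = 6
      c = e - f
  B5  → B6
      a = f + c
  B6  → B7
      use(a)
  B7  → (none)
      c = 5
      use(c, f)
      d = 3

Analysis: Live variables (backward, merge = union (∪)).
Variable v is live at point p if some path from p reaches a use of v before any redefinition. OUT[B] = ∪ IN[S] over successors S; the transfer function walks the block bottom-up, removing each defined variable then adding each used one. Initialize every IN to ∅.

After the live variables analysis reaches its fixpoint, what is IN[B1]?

Converged values:
  B0:   IN={a, e, f}   OUT={c, e, f}
  B1:   IN={c, e, f}   OUT={a, c, e, f}
  B2:   IN={a, c, e, f}   OUT={a, c, e, f}
  B3:   IN={a, c, e, f}   OUT={a, e, f}
  B4:   IN={e}   OUT={c, f}
  B5:   IN={c, f}   OUT={a, f}
  B6:   IN={a, f}   OUT={f}
  B7:   IN={f}   OUT={}

Merge at B1: OUT[B1] = IN[B2] = {a, c, e, f}
Applying B1's transfer function to that OUT value gives IN[B1] (row B1 above).

Answer: {c, e, f}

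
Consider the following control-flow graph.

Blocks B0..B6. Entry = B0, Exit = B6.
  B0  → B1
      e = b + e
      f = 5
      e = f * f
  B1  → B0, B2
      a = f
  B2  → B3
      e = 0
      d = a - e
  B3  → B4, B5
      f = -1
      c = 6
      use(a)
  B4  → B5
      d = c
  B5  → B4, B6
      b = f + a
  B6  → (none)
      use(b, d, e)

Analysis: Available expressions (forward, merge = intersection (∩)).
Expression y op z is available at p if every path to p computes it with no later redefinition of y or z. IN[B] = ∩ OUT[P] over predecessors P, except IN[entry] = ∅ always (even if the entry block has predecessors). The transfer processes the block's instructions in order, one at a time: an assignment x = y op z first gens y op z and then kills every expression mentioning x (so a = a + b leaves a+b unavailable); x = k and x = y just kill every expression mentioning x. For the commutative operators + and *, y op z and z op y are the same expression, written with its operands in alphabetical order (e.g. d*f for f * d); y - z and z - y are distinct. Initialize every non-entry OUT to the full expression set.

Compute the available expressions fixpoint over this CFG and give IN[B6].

Fixpoint table:
  B0:   IN={}   OUT={f*f}
  B1:   IN={f*f}   OUT={f*f}
  B2:   IN={f*f}   OUT={a-e, f*f}
  B3:   IN={a-e, f*f}   OUT={a-e}
  B4:   IN={a-e}   OUT={a-e}
  B5:   IN={a-e}   OUT={a+f, a-e}
  B6:   IN={a+f, a-e}   OUT={a+f, a-e}

Merge at B6: IN[B6] = OUT[B5] = {a+f, a-e}

Answer: {a+f, a-e}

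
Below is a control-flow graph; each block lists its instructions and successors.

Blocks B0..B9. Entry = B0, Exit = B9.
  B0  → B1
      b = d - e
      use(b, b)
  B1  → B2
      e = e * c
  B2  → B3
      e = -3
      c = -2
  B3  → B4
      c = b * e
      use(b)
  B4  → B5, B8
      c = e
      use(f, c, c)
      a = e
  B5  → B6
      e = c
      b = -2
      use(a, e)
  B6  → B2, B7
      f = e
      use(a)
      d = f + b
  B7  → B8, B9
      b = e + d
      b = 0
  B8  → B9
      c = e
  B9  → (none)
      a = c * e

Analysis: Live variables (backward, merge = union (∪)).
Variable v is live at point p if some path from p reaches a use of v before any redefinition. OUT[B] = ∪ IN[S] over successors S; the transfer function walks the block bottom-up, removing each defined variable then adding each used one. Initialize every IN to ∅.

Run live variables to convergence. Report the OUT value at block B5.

Answer: {a, b, c, e}

Derivation:
Fixpoint table:
  B0:  IN={c, d, e, f}  OUT={b, c, e, f}
  B1:  IN={b, c, e, f}  OUT={b, f}
  B2:  IN={b, f}  OUT={b, e, f}
  B3:  IN={b, e, f}  OUT={e, f}
  B4:  IN={e, f}  OUT={a, c, e}
  B5:  IN={a, c}  OUT={a, b, c, e}
  B6:  IN={a, b, c, e}  OUT={b, c, d, e, f}
  B7:  IN={c, d, e}  OUT={c, e}
  B8:  IN={e}  OUT={c, e}
  B9:  IN={c, e}  OUT={}

Merge at B5: OUT[B5] = IN[B6] = {a, b, c, e}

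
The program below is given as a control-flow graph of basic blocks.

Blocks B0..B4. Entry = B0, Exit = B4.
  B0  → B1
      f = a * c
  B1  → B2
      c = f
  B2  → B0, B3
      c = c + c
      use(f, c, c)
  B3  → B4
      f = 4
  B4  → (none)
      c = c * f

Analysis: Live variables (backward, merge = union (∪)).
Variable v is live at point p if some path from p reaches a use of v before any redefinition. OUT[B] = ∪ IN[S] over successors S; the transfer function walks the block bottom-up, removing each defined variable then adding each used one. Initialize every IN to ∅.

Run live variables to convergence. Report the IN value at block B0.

Fixpoint table:
  B0: | IN={a, c} | OUT={a, f}
  B1: | IN={a, f} | OUT={a, c, f}
  B2: | IN={a, c, f} | OUT={a, c}
  B3: | IN={c} | OUT={c, f}
  B4: | IN={c, f} | OUT={}

Merge at B0: OUT[B0] = IN[B1] = {a, f}
Applying B0's transfer function to that OUT value gives IN[B0] (row B0 above).

Answer: {a, c}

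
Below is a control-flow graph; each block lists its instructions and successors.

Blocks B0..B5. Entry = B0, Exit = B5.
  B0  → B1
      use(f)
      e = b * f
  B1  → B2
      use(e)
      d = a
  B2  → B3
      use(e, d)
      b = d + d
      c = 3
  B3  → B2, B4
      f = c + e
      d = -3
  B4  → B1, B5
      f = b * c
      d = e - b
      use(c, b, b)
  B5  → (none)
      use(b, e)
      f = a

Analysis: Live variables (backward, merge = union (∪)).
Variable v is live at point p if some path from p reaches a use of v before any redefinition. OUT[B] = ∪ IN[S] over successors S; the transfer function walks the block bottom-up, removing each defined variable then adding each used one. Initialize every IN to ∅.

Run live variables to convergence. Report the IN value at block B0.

Answer: {a, b, f}

Derivation:
Converged values:
  B0:   IN={a, b, f}   OUT={a, e}
  B1:   IN={a, e}   OUT={a, d, e}
  B2:   IN={a, d, e}   OUT={a, b, c, e}
  B3:   IN={a, b, c, e}   OUT={a, b, c, d, e}
  B4:   IN={a, b, c, e}   OUT={a, b, e}
  B5:   IN={a, b, e}   OUT={}

Merge at B0: OUT[B0] = IN[B1] = {a, e}
Applying B0's transfer function to that OUT value gives IN[B0] (row B0 above).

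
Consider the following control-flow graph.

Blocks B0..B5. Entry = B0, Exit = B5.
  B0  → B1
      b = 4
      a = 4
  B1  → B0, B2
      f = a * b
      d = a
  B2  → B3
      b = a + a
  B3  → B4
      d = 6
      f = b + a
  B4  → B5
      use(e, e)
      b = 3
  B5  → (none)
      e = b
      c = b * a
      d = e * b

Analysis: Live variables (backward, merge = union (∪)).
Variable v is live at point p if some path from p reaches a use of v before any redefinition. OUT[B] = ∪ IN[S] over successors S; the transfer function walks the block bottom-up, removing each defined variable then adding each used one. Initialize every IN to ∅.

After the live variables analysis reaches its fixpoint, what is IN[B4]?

Converged values:
  B0:   IN={e}   OUT={a, b, e}
  B1:   IN={a, b, e}   OUT={a, e}
  B2:   IN={a, e}   OUT={a, b, e}
  B3:   IN={a, b, e}   OUT={a, e}
  B4:   IN={a, e}   OUT={a, b}
  B5:   IN={a, b}   OUT={}

Merge at B4: OUT[B4] = IN[B5] = {a, b}
Applying B4's transfer function to that OUT value gives IN[B4] (row B4 above).

Answer: {a, e}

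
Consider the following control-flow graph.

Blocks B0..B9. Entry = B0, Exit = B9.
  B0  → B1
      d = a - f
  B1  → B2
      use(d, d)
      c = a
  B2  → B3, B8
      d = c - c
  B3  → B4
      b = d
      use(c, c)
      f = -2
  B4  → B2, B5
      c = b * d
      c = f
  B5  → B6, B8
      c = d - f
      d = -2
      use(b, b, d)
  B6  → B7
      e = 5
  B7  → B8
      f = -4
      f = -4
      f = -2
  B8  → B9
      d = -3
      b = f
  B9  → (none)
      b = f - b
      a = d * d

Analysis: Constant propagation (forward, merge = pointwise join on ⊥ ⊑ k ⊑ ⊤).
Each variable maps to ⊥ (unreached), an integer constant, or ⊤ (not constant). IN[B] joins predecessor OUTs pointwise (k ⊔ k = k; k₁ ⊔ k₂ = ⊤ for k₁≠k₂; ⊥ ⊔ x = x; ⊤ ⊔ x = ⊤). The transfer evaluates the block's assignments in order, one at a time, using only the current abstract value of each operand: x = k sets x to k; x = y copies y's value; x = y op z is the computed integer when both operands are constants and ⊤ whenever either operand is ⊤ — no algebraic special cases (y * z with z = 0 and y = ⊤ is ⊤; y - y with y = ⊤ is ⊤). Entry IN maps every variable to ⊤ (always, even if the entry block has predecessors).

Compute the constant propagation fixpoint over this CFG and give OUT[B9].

Converged values:
  B0:   IN=(all ⊤)   OUT=(all ⊤)
  B1:   IN=(all ⊤)   OUT=(all ⊤)
  B2:   IN=(all ⊤)   OUT=(all ⊤)
  B3:   IN=(all ⊤)   OUT={f:-2; rest ⊤}
  B4:   IN={f:-2; rest ⊤}   OUT={c:-2, f:-2; rest ⊤}
  B5:   IN={c:-2, f:-2; rest ⊤}   OUT={d:-2, f:-2; rest ⊤}
  B6:   IN={d:-2, f:-2; rest ⊤}   OUT={d:-2, e:5, f:-2; rest ⊤}
  B7:   IN={d:-2, e:5, f:-2; rest ⊤}   OUT={d:-2, e:5, f:-2; rest ⊤}
  B8:   IN=(all ⊤)   OUT={d:-3; rest ⊤}
  B9:   IN={d:-3; rest ⊤}   OUT={a:9, d:-3; rest ⊤}

Merge at B9: IN[B9] = OUT[B8] = {a: ⊤, b: ⊤, c: ⊤, d: -3, e: ⊤, f: ⊤}
Applying B9's transfer function to that IN value gives OUT[B9] (row B9 above).

Answer: {a: 9, b: ⊤, c: ⊤, d: -3, e: ⊤, f: ⊤}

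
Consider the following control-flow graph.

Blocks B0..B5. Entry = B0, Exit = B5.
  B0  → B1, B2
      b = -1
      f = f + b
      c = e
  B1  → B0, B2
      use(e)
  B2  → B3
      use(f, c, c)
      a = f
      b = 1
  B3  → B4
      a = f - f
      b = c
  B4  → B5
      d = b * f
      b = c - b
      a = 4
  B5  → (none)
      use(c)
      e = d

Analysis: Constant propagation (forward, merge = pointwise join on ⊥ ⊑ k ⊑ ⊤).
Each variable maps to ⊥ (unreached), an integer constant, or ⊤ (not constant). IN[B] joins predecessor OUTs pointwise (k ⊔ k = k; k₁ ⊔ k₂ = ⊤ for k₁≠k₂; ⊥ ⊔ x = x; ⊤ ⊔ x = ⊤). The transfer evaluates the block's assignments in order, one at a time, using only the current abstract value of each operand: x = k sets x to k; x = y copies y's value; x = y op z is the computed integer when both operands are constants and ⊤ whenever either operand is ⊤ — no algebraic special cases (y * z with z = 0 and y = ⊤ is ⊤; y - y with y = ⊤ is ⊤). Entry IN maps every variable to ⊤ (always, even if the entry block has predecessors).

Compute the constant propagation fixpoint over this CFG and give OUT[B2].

Fixpoint table:
  B0: | IN=(all ⊤) | OUT={b:-1; rest ⊤}
  B1: | IN={b:-1; rest ⊤} | OUT={b:-1; rest ⊤}
  B2: | IN={b:-1; rest ⊤} | OUT={b:1; rest ⊤}
  B3: | IN={b:1; rest ⊤} | OUT=(all ⊤)
  B4: | IN=(all ⊤) | OUT={a:4; rest ⊤}
  B5: | IN={a:4; rest ⊤} | OUT={a:4; rest ⊤}

Merge at B2: IN[B2] = OUT[B0] ⊔ OUT[B1] = {a: ⊤, b: -1, c: ⊤, d: ⊤, e: ⊤, f: ⊤}
Applying B2's transfer function to that IN value gives OUT[B2] (row B2 above).

Answer: {a: ⊤, b: 1, c: ⊤, d: ⊤, e: ⊤, f: ⊤}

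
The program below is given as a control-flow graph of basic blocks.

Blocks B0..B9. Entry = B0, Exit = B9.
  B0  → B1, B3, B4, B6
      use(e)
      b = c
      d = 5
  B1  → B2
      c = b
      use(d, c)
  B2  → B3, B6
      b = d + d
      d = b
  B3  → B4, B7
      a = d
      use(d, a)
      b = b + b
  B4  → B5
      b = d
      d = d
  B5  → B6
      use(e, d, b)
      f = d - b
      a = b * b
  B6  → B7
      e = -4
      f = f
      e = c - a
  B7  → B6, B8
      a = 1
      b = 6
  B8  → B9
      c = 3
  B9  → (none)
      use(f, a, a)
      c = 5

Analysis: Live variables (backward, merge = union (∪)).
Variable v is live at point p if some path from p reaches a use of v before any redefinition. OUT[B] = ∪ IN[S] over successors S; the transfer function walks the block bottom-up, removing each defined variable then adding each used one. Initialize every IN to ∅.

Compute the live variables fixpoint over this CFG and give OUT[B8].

Fixpoint table:
  B0:   IN={a, c, e, f}   OUT={a, b, c, d, e, f}
  B1:   IN={a, b, d, e, f}   OUT={a, c, d, e, f}
  B2:   IN={a, c, d, e, f}   OUT={a, b, c, d, e, f}
  B3:   IN={b, c, d, e, f}   OUT={c, d, e, f}
  B4:   IN={c, d, e}   OUT={b, c, d, e}
  B5:   IN={b, c, d, e}   OUT={a, c, f}
  B6:   IN={a, c, f}   OUT={c, f}
  B7:   IN={c, f}   OUT={a, c, f}
  B8:   IN={a, f}   OUT={a, f}
  B9:   IN={a, f}   OUT={}

Merge at B8: OUT[B8] = IN[B9] = {a, f}

Answer: {a, f}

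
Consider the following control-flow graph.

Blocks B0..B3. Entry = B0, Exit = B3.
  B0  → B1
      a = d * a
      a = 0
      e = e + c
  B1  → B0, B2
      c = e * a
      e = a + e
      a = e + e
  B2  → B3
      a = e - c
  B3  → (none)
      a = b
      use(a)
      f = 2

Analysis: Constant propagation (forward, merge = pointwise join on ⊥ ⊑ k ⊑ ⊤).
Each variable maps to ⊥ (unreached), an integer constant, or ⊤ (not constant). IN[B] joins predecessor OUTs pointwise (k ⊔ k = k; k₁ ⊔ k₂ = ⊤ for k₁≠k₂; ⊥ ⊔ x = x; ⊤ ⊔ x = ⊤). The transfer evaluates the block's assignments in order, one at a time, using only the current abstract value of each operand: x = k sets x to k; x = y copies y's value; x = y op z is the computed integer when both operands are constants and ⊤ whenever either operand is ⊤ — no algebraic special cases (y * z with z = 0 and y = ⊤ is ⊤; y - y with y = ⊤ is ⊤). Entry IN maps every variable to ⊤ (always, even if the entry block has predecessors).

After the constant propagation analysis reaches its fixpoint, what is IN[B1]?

Answer: {a: 0, b: ⊤, c: ⊤, d: ⊤, e: ⊤, f: ⊤}

Trace:
Converged values:
  B0: | IN=(all ⊤) | OUT={a:0; rest ⊤}
  B1: | IN={a:0; rest ⊤} | OUT=(all ⊤)
  B2: | IN=(all ⊤) | OUT=(all ⊤)
  B3: | IN=(all ⊤) | OUT={f:2; rest ⊤}

Merge at B1: IN[B1] = OUT[B0] = {a: 0, b: ⊤, c: ⊤, d: ⊤, e: ⊤, f: ⊤}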